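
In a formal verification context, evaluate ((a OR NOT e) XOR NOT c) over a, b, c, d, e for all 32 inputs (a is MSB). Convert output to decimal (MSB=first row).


Formula: ((a OR NOT e) XOR NOT c) over a, b, c, d, e (32 rows)
Evaluate each row (bits = a,b,c,d,e, MSB first):
  row 0 [00000]: ((0 OR NOT 0) XOR NOT 0) -> 0
  row 1 [00001]: ((0 OR NOT 1) XOR NOT 0) -> 1
  row 2 [00010]: ((0 OR NOT 0) XOR NOT 0) -> 0
  row 3 [00011]: ((0 OR NOT 1) XOR NOT 0) -> 1
  row 4 [00100]: ((0 OR NOT 0) XOR NOT 1) -> 1
  row 5 [00101]: ((0 OR NOT 1) XOR NOT 1) -> 0
  row 6 [00110]: ((0 OR NOT 0) XOR NOT 1) -> 1
  row 7 [00111]: ((0 OR NOT 1) XOR NOT 1) -> 0
  row 8 [01000]: ((0 OR NOT 0) XOR NOT 0) -> 0
  row 9 [01001]: ((0 OR NOT 1) XOR NOT 0) -> 1
  row 10 [01010]: ((0 OR NOT 0) XOR NOT 0) -> 0
  row 11 [01011]: ((0 OR NOT 1) XOR NOT 0) -> 1
  row 12 [01100]: ((0 OR NOT 0) XOR NOT 1) -> 1
  row 13 [01101]: ((0 OR NOT 1) XOR NOT 1) -> 0
  row 14 [01110]: ((0 OR NOT 0) XOR NOT 1) -> 1
  row 15 [01111]: ((0 OR NOT 1) XOR NOT 1) -> 0
  row 16 [10000]: ((1 OR NOT 0) XOR NOT 0) -> 0
  row 17 [10001]: ((1 OR NOT 1) XOR NOT 0) -> 0
  row 18 [10010]: ((1 OR NOT 0) XOR NOT 0) -> 0
  row 19 [10011]: ((1 OR NOT 1) XOR NOT 0) -> 0
  row 20 [10100]: ((1 OR NOT 0) XOR NOT 1) -> 1
  row 21 [10101]: ((1 OR NOT 1) XOR NOT 1) -> 1
  row 22 [10110]: ((1 OR NOT 0) XOR NOT 1) -> 1
  row 23 [10111]: ((1 OR NOT 1) XOR NOT 1) -> 1
  row 24 [11000]: ((1 OR NOT 0) XOR NOT 0) -> 0
  row 25 [11001]: ((1 OR NOT 1) XOR NOT 0) -> 0
  row 26 [11010]: ((1 OR NOT 0) XOR NOT 0) -> 0
  row 27 [11011]: ((1 OR NOT 1) XOR NOT 0) -> 0
  row 28 [11100]: ((1 OR NOT 0) XOR NOT 1) -> 1
  row 29 [11101]: ((1 OR NOT 1) XOR NOT 1) -> 1
  row 30 [11110]: ((1 OR NOT 0) XOR NOT 1) -> 1
  row 31 [11111]: ((1 OR NOT 1) XOR NOT 1) -> 1
Full result column, 4 rows per line (a,b,c fixed per line; d,e runs 00..11 left to right):
  rows 0-3 [a,b,c=000]: 0101  = hex 5
  rows 4-7 [a,b,c=001]: 1010  = hex A
  rows 8-11 [a,b,c=010]: 0101  = hex 5
  rows 12-15 [a,b,c=011]: 1010  = hex A
  rows 16-19 [a,b,c=100]: 0000  = hex 0
  rows 20-23 [a,b,c=101]: 1111  = hex F
  rows 24-27 [a,b,c=110]: 0000  = hex 0
  rows 28-31 [a,b,c=111]: 1111  = hex F
Output column (row 0 .. row 31) = 01011010010110100000111100001111
Output column grouped in 4s = 0101 1010 0101 1010 0000 1111 0000 1111 = 0x5A5A0F0F
Convert to decimal digit by digit (value = value*16 + digit):
  5 -> 5
  5*16 + 10 (A) = 90
  90*16 + 5 = 1445
  1445*16 + 10 (A) = 23130
  23130*16 + 0 = 370080
  370080*16 + 15 (F) = 5921295
  5921295*16 + 0 = 94740720
  94740720*16 + 15 (F) = 1515851535
Decimal = 1515851535

1515851535


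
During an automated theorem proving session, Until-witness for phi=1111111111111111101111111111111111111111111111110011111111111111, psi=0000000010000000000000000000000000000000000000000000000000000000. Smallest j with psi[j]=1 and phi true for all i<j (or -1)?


(phi U psi) at 0: need smallest j with psi[j]=1 and phi[i]=1 for all i in [0,j).
Scan from step 0:
  step 0: phi=1, psi=0 -> continue
  step 1: phi=1, psi=0 -> continue
  step 2: phi=1, psi=0 -> continue
  step 3: phi=1, psi=0 -> continue
  step 8: psi=1 and phi held for [0,8) -> witness found
Witness step = 8

8


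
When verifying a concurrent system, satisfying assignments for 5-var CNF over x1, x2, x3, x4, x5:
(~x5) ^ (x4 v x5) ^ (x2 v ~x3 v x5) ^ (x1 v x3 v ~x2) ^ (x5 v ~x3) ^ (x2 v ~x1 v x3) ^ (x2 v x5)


CNF with 7 clauses over 5 vars (32 assignments).
An assignment satisfies CNF iff every clause has >=1 true literal.
Check each row (bits = x1,x2,x3,x4,x5; clause T/F shown):
  row 0 [00000]: clauses=TFTTTTF -> 0
  row 1 [00001]: clauses=FTTTTTT -> 0
  row 2 [00010]: clauses=TTTTTTF -> 0
  row 3 [00011]: clauses=FTTTTTT -> 0
  row 4 [00100]: clauses=TFFTFTF -> 0
  row 5 [00101]: clauses=FTTTTTT -> 0
  row 6 [00110]: clauses=TTFTFTF -> 0
  row 7 [00111]: clauses=FTTTTTT -> 0
  row 8 [01000]: clauses=TFTFTTT -> 0
  row 9 [01001]: clauses=FTTFTTT -> 0
  row 10 [01010]: clauses=TTTFTTT -> 0
  row 11 [01011]: clauses=FTTFTTT -> 0
  row 12 [01100]: clauses=TFTTFTT -> 0
  row 13 [01101]: clauses=FTTTTTT -> 0
  row 14 [01110]: clauses=TTTTFTT -> 0
  row 15 [01111]: clauses=FTTTTTT -> 0
  row 16 [10000]: clauses=TFTTTFF -> 0
  row 17 [10001]: clauses=FTTTTFT -> 0
  row 18 [10010]: clauses=TTTTTFF -> 0
  row 19 [10011]: clauses=FTTTTFT -> 0
  row 20 [10100]: clauses=TFFTFTF -> 0
  row 21 [10101]: clauses=FTTTTTT -> 0
  row 22 [10110]: clauses=TTFTFTF -> 0
  row 23 [10111]: clauses=FTTTTTT -> 0
  row 24 [11000]: clauses=TFTTTTT -> 0
  row 25 [11001]: clauses=FTTTTTT -> 0
  row 26 [11010]: clauses=TTTTTTT -> 1
  row 27 [11011]: clauses=FTTTTTT -> 0
  row 28 [11100]: clauses=TFTTFTT -> 0
  row 29 [11101]: clauses=FTTTTTT -> 0
  row 30 [11110]: clauses=TTTTFTT -> 0
  row 31 [11111]: clauses=FTTTTTT -> 0
Full result column, 8 rows per line (x1,x2 fixed per line; x3,x4,x5 runs 000..111 left to right):
  rows 0-7 [x1,x2=00]: 00000000  (ones: 0)
  rows 8-15 [x1,x2=01]: 00000000  (ones: 0)
  rows 16-23 [x1,x2=10]: 00000000  (ones: 0)
  rows 24-31 [x1,x2=11]: 00100000  (ones: 1)
Satisfying assignments = 0+0+0+1 = 1

1


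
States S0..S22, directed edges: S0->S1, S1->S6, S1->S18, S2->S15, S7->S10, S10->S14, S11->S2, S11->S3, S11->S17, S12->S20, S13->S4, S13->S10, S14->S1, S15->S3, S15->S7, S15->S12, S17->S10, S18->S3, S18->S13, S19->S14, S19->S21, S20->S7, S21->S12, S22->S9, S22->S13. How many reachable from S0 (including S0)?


BFS from S0:
  layer 0: {S0}
  layer 1: {S1}
  layer 2: {S6, S18}
  layer 3: {S3, S13}
  layer 4: {S4, S10}
  layer 5: {S14}
Reachable set: {S0, S1, S3, S4, S6, S10, S13, S14, S18}
Count = 9

9


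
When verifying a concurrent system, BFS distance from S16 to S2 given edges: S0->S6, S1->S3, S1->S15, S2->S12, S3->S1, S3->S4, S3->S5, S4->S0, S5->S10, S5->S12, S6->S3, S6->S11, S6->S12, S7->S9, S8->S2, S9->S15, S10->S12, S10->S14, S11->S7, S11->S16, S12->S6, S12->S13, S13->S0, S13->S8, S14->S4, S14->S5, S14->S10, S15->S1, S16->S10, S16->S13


BFS layer-by-layer from S16:
  dist 0: {S16}
  dist 1: {S10, S13}
  dist 2: {S0, S8, S12, S14}
  dist 3: {S2, S4, S5, S6}
  -> S2 reached at distance 3
Shortest path length = 3

3


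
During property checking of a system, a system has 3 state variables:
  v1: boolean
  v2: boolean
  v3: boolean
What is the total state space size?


State space = product of domain sizes of all variables.
Domain sizes:
  v1 (boolean): 2
  v2 (boolean): 2
  v3 (boolean): 2
Product = 2 * 2 * 2 = 8

8


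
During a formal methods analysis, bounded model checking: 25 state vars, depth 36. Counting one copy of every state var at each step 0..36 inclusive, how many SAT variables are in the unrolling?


BMC unrolls to depth k, creating one copy of each state var for steps 0..k.
Step count = 36 + 1 = 37 (steps 0 through 36)
Vars per step = 25
Total = 25 * 37 = 925

925


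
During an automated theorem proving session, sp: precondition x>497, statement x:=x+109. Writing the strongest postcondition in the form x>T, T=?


Formula: sp(P, x:=E) = exists old_x. (x = E[old_x/x]) AND P[old_x/x] (old_x is the value of x before the assignment; eliminate old_x by solving x = E[old_x/x] for old_x)
Step 1: Precondition P: x>497, i.e. old_x > 497
Step 2: Assignment gives x = old_x + 109, so old_x = x - 109
Step 3: Substitute into P: x - 109 > 497
Step 4: Simplify: x > 497+109 = 606

606


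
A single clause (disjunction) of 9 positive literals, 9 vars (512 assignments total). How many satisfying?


Step 1: Total=2^9=512
Step 2: Unsat when all 9 false: 2^0=1
Step 3: Sat=512-1=511

511


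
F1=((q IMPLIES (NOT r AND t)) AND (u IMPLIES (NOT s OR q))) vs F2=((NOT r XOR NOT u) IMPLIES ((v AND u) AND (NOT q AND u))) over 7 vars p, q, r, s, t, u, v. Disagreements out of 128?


F1 = ((q IMPLIES (NOT r AND t)) AND (u IMPLIES (NOT s OR q)))
F2 = ((NOT r XOR NOT u) IMPLIES ((v AND u) AND (NOT q AND u)))
Evaluate both on each of 128 rows (bits = p,q,r,s,t,u,v):
  row 0 [0000000]: F1=1 F2=1 -> 0
  row 1 [0000001]: F1=1 F2=1 -> 0
  row 2 [0000010]: F1=1 F2=0 (differ) -> 1
  row 3 [0000011]: F1=1 F2=1 -> 0
  row 4 [0000100]: F1=1 F2=1 -> 0
  (every remaining row is evaluated the same way; all 128 results are listed next)
Full result column, 8 rows per line (p,q,r,s fixed per line; t,u,v runs 000..111 left to right):
  rows 0-7 [p,q,r,s=0000]: 00100010  (ones: 2)
  rows 8-15 [p,q,r,s=0001]: 00010001  (ones: 2)
  rows 16-23 [p,q,r,s=0010]: 11001100  (ones: 4)
  rows 24-31 [p,q,r,s=0011]: 11111111  (ones: 8)
  rows 32-39 [p,q,r,s=0100]: 11000011  (ones: 4)
  rows 40-47 [p,q,r,s=0101]: 11000011  (ones: 4)
  rows 48-55 [p,q,r,s=0110]: 00110011  (ones: 4)
  rows 56-63 [p,q,r,s=0111]: 00110011  (ones: 4)
  rows 64-71 [p,q,r,s=1000]: 00100010  (ones: 2)
  rows 72-79 [p,q,r,s=1001]: 00010001  (ones: 2)
  rows 80-87 [p,q,r,s=1010]: 11001100  (ones: 4)
  rows 88-95 [p,q,r,s=1011]: 11111111  (ones: 8)
  rows 96-103 [p,q,r,s=1100]: 11000011  (ones: 4)
  rows 104-111 [p,q,r,s=1101]: 11000011  (ones: 4)
  rows 112-119 [p,q,r,s=1110]: 00110011  (ones: 4)
  rows 120-127 [p,q,r,s=1111]: 00110011  (ones: 4)
Disagreements = 2+2+4+8+4+4+4+4+2+2+4+8+4+4+4+4 = 64

64


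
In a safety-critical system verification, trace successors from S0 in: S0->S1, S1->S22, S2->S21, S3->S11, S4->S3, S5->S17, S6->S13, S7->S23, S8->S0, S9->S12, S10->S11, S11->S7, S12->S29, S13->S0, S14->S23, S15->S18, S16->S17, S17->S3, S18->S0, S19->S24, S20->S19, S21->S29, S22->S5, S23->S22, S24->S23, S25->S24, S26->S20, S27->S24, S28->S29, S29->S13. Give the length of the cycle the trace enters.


Trace from S0 until a state repeats:
  S0 -> S1 -> S22 -> S5 -> S17 -> S3 -> S11 -> S7 -> S23 -> S22
S22 first seen at step 2, revisited at step 9.
Cycle length = 9 - 2 = 7

7


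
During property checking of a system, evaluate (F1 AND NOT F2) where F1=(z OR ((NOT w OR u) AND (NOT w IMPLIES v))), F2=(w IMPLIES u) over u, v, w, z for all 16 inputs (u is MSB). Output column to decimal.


F1 = (z OR ((NOT w OR u) AND (NOT w IMPLIES v)))
F2 = (w IMPLIES u)
Counterexample to F1=>F2 is where F1=1 and F2=0.
Evaluate each row (bits = u,v,w,z, MSB first):
  row 0 [0000]: F1=0 F2=1 -> F1&~F2 -> 0
  row 1 [0001]: F1=1 F2=1 -> F1&~F2 -> 0
  row 2 [0010]: F1=0 F2=0 -> F1&~F2 -> 0
  row 3 [0011]: F1=1 F2=0 -> F1&~F2 -> 1
  row 4 [0100]: F1=1 F2=1 -> F1&~F2 -> 0
  row 5 [0101]: F1=1 F2=1 -> F1&~F2 -> 0
  row 6 [0110]: F1=0 F2=0 -> F1&~F2 -> 0
  row 7 [0111]: F1=1 F2=0 -> F1&~F2 -> 1
  row 8 [1000]: F1=0 F2=1 -> F1&~F2 -> 0
  row 9 [1001]: F1=1 F2=1 -> F1&~F2 -> 0
  row 10 [1010]: F1=1 F2=1 -> F1&~F2 -> 0
  row 11 [1011]: F1=1 F2=1 -> F1&~F2 -> 0
  row 12 [1100]: F1=1 F2=1 -> F1&~F2 -> 0
  row 13 [1101]: F1=1 F2=1 -> F1&~F2 -> 0
  row 14 [1110]: F1=1 F2=1 -> F1&~F2 -> 0
  row 15 [1111]: F1=1 F2=1 -> F1&~F2 -> 0
Full result column, 4 rows per line (u,v fixed per line; w,z runs 00..11 left to right):
  rows 0-3 [u,v=00]: 0001  = hex 1
  rows 4-7 [u,v=01]: 0001  = hex 1
  rows 8-11 [u,v=10]: 0000  = hex 0
  rows 12-15 [u,v=11]: 0000  = hex 0
Counterexample vector (row 0 .. row 15) = 0001000100000000
Output column grouped in 4s = 0001 0001 0000 0000 = 0x1100
Convert to decimal digit by digit (value = value*16 + digit):
  1 -> 1
  1*16 + 1 = 17
  17*16 + 0 = 272
  272*16 + 0 = 4352
Decimal = 4352

4352


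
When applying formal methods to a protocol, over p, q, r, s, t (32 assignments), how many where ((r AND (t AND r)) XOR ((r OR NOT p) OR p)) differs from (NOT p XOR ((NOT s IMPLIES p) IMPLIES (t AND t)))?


F1 = ((r AND (t AND r)) XOR ((r OR NOT p) OR p))
F2 = (NOT p XOR ((NOT s IMPLIES p) IMPLIES (t AND t)))
Evaluate both on each of 32 rows (bits = p,q,r,s,t):
  row 0 [00000]: F1=1 F2=0 (differ) -> 1
  row 1 [00001]: F1=1 F2=0 (differ) -> 1
  row 2 [00010]: F1=1 F2=1 -> 0
  row 3 [00011]: F1=1 F2=0 (differ) -> 1
  row 4 [00100]: F1=1 F2=0 (differ) -> 1
  row 5 [00101]: F1=0 F2=0 -> 0
  row 6 [00110]: F1=1 F2=1 -> 0
  row 7 [00111]: F1=0 F2=0 -> 0
  row 8 [01000]: F1=1 F2=0 (differ) -> 1
  row 9 [01001]: F1=1 F2=0 (differ) -> 1
  row 10 [01010]: F1=1 F2=1 -> 0
  row 11 [01011]: F1=1 F2=0 (differ) -> 1
  row 12 [01100]: F1=1 F2=0 (differ) -> 1
  row 13 [01101]: F1=0 F2=0 -> 0
  row 14 [01110]: F1=1 F2=1 -> 0
  row 15 [01111]: F1=0 F2=0 -> 0
  row 16 [10000]: F1=1 F2=0 (differ) -> 1
  row 17 [10001]: F1=1 F2=1 -> 0
  row 18 [10010]: F1=1 F2=0 (differ) -> 1
  row 19 [10011]: F1=1 F2=1 -> 0
  row 20 [10100]: F1=1 F2=0 (differ) -> 1
  row 21 [10101]: F1=0 F2=1 (differ) -> 1
  row 22 [10110]: F1=1 F2=0 (differ) -> 1
  row 23 [10111]: F1=0 F2=1 (differ) -> 1
  row 24 [11000]: F1=1 F2=0 (differ) -> 1
  row 25 [11001]: F1=1 F2=1 -> 0
  row 26 [11010]: F1=1 F2=0 (differ) -> 1
  row 27 [11011]: F1=1 F2=1 -> 0
  row 28 [11100]: F1=1 F2=0 (differ) -> 1
  row 29 [11101]: F1=0 F2=1 (differ) -> 1
  row 30 [11110]: F1=1 F2=0 (differ) -> 1
  row 31 [11111]: F1=0 F2=1 (differ) -> 1
Full result column, 8 rows per line (p,q fixed per line; r,s,t runs 000..111 left to right):
  rows 0-7 [p,q=00]: 11011000  (ones: 4)
  rows 8-15 [p,q=01]: 11011000  (ones: 4)
  rows 16-23 [p,q=10]: 10101111  (ones: 6)
  rows 24-31 [p,q=11]: 10101111  (ones: 6)
Disagreements = 4+4+6+6 = 20

20


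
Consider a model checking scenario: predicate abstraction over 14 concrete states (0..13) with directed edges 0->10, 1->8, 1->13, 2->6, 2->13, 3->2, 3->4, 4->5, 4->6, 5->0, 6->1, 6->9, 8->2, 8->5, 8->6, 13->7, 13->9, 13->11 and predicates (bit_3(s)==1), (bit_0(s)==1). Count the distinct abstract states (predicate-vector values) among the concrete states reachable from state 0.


BFS from 0:
Concrete reachable: {0, 10}
Abstract via predicates (bit_3(s)==1), (bit_0(s)==1):
  (0,0) <- {0}
  (1,0) <- {10}
Distinct abstract states = 2

2


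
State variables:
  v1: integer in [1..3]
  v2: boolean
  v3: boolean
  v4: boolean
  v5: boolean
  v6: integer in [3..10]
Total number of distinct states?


State space = product of domain sizes of all variables.
Domain sizes:
  v1 (integer in [1..3]): 3
  v2 (boolean): 2
  v3 (boolean): 2
  v4 (boolean): 2
  v5 (boolean): 2
  v6 (integer in [3..10]): 8
Product = 3 * 2 * 2 * 2 * 2 * 8 = 384

384


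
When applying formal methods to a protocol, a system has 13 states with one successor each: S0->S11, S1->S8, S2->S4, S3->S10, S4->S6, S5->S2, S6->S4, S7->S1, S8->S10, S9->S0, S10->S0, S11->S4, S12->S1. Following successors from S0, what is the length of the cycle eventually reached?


Trace from S0 until a state repeats:
  S0 -> S11 -> S4 -> S6 -> S4
S4 first seen at step 2, revisited at step 4.
Cycle length = 4 - 2 = 2

2


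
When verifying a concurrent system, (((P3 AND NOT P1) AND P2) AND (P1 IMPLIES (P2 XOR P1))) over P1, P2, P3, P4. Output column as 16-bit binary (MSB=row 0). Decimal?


Formula: (((P3 AND NOT P1) AND P2) AND (P1 IMPLIES (P2 XOR P1))) over P1, P2, P3, P4 (16 rows)
Evaluate each row (bits = P1,P2,P3,P4, MSB first):
  row 0 [0000]: (((0 AND NOT 0) AND 0) AND (0 IMPLIES (0 XOR 0))) -> 0
  row 1 [0001]: (((0 AND NOT 0) AND 0) AND (0 IMPLIES (0 XOR 0))) -> 0
  row 2 [0010]: (((1 AND NOT 0) AND 0) AND (0 IMPLIES (0 XOR 0))) -> 0
  row 3 [0011]: (((1 AND NOT 0) AND 0) AND (0 IMPLIES (0 XOR 0))) -> 0
  row 4 [0100]: (((0 AND NOT 0) AND 1) AND (0 IMPLIES (1 XOR 0))) -> 0
  row 5 [0101]: (((0 AND NOT 0) AND 1) AND (0 IMPLIES (1 XOR 0))) -> 0
  row 6 [0110]: (((1 AND NOT 0) AND 1) AND (0 IMPLIES (1 XOR 0))) -> 1
  row 7 [0111]: (((1 AND NOT 0) AND 1) AND (0 IMPLIES (1 XOR 0))) -> 1
  row 8 [1000]: (((0 AND NOT 1) AND 0) AND (1 IMPLIES (0 XOR 1))) -> 0
  row 9 [1001]: (((0 AND NOT 1) AND 0) AND (1 IMPLIES (0 XOR 1))) -> 0
  row 10 [1010]: (((1 AND NOT 1) AND 0) AND (1 IMPLIES (0 XOR 1))) -> 0
  row 11 [1011]: (((1 AND NOT 1) AND 0) AND (1 IMPLIES (0 XOR 1))) -> 0
  row 12 [1100]: (((0 AND NOT 1) AND 1) AND (1 IMPLIES (1 XOR 1))) -> 0
  row 13 [1101]: (((0 AND NOT 1) AND 1) AND (1 IMPLIES (1 XOR 1))) -> 0
  row 14 [1110]: (((1 AND NOT 1) AND 1) AND (1 IMPLIES (1 XOR 1))) -> 0
  row 15 [1111]: (((1 AND NOT 1) AND 1) AND (1 IMPLIES (1 XOR 1))) -> 0
Full result column, 4 rows per line (P1,P2 fixed per line; P3,P4 runs 00..11 left to right):
  rows 0-3 [P1,P2=00]: 0000  = hex 0
  rows 4-7 [P1,P2=01]: 0011  = hex 3
  rows 8-11 [P1,P2=10]: 0000  = hex 0
  rows 12-15 [P1,P2=11]: 0000  = hex 0
Output column (row 0 .. row 15) = 0000001100000000
Output column grouped in 4s = 0000 0011 0000 0000 = 0x0300
Convert to decimal digit by digit (value = value*16 + digit):
  0 -> 0
  0*16 + 3 = 3
  3*16 + 0 = 48
  48*16 + 0 = 768
Decimal = 768

768


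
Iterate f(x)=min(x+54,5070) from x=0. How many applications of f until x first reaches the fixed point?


Step 1: x=0, cap=5070, increment=54
Step 2: x grows by 54 each step until capped at 5070; fixed point is x=5070
Step 3: iterations = ceil(5070/54) = 94

94


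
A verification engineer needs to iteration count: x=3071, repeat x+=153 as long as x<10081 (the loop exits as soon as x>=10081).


Step 1: x goes from 3071 toward 10081 by 153; the body runs while x<10081, so iterations = ceil((bound-start)/step)
Step 2: Distance=7010
Step 3: ceil(7010/153)=46

46


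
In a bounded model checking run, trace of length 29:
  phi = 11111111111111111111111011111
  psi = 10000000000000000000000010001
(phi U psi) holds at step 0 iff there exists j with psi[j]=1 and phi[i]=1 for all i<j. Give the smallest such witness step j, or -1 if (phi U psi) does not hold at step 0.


(phi U psi) at 0: need smallest j with psi[j]=1 and phi[i]=1 for all i in [0,j).
Scan from step 0:
  step 0: psi=1 and phi held for [0,0) -> witness found
Witness step = 0

0


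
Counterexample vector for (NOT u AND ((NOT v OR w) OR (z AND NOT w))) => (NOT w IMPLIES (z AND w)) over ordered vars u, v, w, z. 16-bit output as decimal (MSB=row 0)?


F1 = (NOT u AND ((NOT v OR w) OR (z AND NOT w)))
F2 = (NOT w IMPLIES (z AND w))
Counterexample to F1=>F2 is where F1=1 and F2=0.
Evaluate each row (bits = u,v,w,z, MSB first):
  row 0 [0000]: F1=1 F2=0 -> F1&~F2 -> 1
  row 1 [0001]: F1=1 F2=0 -> F1&~F2 -> 1
  row 2 [0010]: F1=1 F2=1 -> F1&~F2 -> 0
  row 3 [0011]: F1=1 F2=1 -> F1&~F2 -> 0
  row 4 [0100]: F1=0 F2=0 -> F1&~F2 -> 0
  row 5 [0101]: F1=1 F2=0 -> F1&~F2 -> 1
  row 6 [0110]: F1=1 F2=1 -> F1&~F2 -> 0
  row 7 [0111]: F1=1 F2=1 -> F1&~F2 -> 0
  row 8 [1000]: F1=0 F2=0 -> F1&~F2 -> 0
  row 9 [1001]: F1=0 F2=0 -> F1&~F2 -> 0
  row 10 [1010]: F1=0 F2=1 -> F1&~F2 -> 0
  row 11 [1011]: F1=0 F2=1 -> F1&~F2 -> 0
  row 12 [1100]: F1=0 F2=0 -> F1&~F2 -> 0
  row 13 [1101]: F1=0 F2=0 -> F1&~F2 -> 0
  row 14 [1110]: F1=0 F2=1 -> F1&~F2 -> 0
  row 15 [1111]: F1=0 F2=1 -> F1&~F2 -> 0
Full result column, 4 rows per line (u,v fixed per line; w,z runs 00..11 left to right):
  rows 0-3 [u,v=00]: 1100  = hex C
  rows 4-7 [u,v=01]: 0100  = hex 4
  rows 8-11 [u,v=10]: 0000  = hex 0
  rows 12-15 [u,v=11]: 0000  = hex 0
Counterexample vector (row 0 .. row 15) = 1100010000000000
Output column grouped in 4s = 1100 0100 0000 0000 = 0xC400
Convert to decimal digit by digit (value = value*16 + digit):
  C -> 12
  12*16 + 4 = 196
  196*16 + 0 = 3136
  3136*16 + 0 = 50176
Decimal = 50176

50176


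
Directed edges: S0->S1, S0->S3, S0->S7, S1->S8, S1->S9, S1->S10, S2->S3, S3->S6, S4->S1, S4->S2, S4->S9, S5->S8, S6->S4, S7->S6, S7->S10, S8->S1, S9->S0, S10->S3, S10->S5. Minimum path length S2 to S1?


BFS layer-by-layer from S2:
  dist 0: {S2}
  dist 1: {S3}
  dist 2: {S6}
  dist 3: {S4}
  dist 4: {S1, S9}
  -> S1 reached at distance 4
Shortest path length = 4

4


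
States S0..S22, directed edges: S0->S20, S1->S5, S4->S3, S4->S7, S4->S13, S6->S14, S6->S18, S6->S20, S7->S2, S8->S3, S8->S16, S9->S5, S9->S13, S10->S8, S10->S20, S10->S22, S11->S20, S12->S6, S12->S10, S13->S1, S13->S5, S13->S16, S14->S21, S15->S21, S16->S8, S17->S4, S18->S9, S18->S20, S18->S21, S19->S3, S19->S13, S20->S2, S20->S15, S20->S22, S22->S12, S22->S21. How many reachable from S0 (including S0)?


BFS from S0:
  layer 0: {S0}
  layer 1: {S20}
  layer 2: {S2, S15, S22}
  layer 3: {S12, S21}
  layer 4: {S6, S10}
  layer 5: {S8, S14, S18}
  layer 6: {S3, S9, S16}
  layer 7: {S5, S13}
  layer 8: {S1}
Reachable set: {S0, S1, S2, S3, S5, S6, S8, S9, S10, S12, S13, S14, S15, S16, S18, S20, S21, S22}
Count = 18

18


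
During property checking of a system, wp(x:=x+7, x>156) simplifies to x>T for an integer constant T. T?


Formula: wp(x:=E, P) = P[E/x] (substitute E for x in postcondition)
Step 1: Postcondition: x>156
Step 2: Substitute x+7 for x: x+7>156
Step 3: Solve for x: x > 156-7 = 149

149


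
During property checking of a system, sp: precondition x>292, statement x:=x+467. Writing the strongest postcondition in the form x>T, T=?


Formula: sp(P, x:=E) = exists old_x. (x = E[old_x/x]) AND P[old_x/x] (old_x is the value of x before the assignment; eliminate old_x by solving x = E[old_x/x] for old_x)
Step 1: Precondition P: x>292, i.e. old_x > 292
Step 2: Assignment gives x = old_x + 467, so old_x = x - 467
Step 3: Substitute into P: x - 467 > 292
Step 4: Simplify: x > 292+467 = 759

759


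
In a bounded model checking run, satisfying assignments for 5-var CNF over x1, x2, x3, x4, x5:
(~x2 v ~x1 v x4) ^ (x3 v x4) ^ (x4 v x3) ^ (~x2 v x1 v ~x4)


CNF with 4 clauses over 5 vars (32 assignments).
An assignment satisfies CNF iff every clause has >=1 true literal.
Check each row (bits = x1,x2,x3,x4,x5; clause T/F shown):
  row 0 [00000]: clauses=TFFT -> 0
  row 1 [00001]: clauses=TFFT -> 0
  row 2 [00010]: clauses=TTTT -> 1
  row 3 [00011]: clauses=TTTT -> 1
  row 4 [00100]: clauses=TTTT -> 1
  row 5 [00101]: clauses=TTTT -> 1
  row 6 [00110]: clauses=TTTT -> 1
  row 7 [00111]: clauses=TTTT -> 1
  row 8 [01000]: clauses=TFFT -> 0
  row 9 [01001]: clauses=TFFT -> 0
  row 10 [01010]: clauses=TTTF -> 0
  row 11 [01011]: clauses=TTTF -> 0
  row 12 [01100]: clauses=TTTT -> 1
  row 13 [01101]: clauses=TTTT -> 1
  row 14 [01110]: clauses=TTTF -> 0
  row 15 [01111]: clauses=TTTF -> 0
  row 16 [10000]: clauses=TFFT -> 0
  row 17 [10001]: clauses=TFFT -> 0
  row 18 [10010]: clauses=TTTT -> 1
  row 19 [10011]: clauses=TTTT -> 1
  row 20 [10100]: clauses=TTTT -> 1
  row 21 [10101]: clauses=TTTT -> 1
  row 22 [10110]: clauses=TTTT -> 1
  row 23 [10111]: clauses=TTTT -> 1
  row 24 [11000]: clauses=FFFT -> 0
  row 25 [11001]: clauses=FFFT -> 0
  row 26 [11010]: clauses=TTTT -> 1
  row 27 [11011]: clauses=TTTT -> 1
  row 28 [11100]: clauses=FTTT -> 0
  row 29 [11101]: clauses=FTTT -> 0
  row 30 [11110]: clauses=TTTT -> 1
  row 31 [11111]: clauses=TTTT -> 1
Full result column, 8 rows per line (x1,x2 fixed per line; x3,x4,x5 runs 000..111 left to right):
  rows 0-7 [x1,x2=00]: 00111111  (ones: 6)
  rows 8-15 [x1,x2=01]: 00001100  (ones: 2)
  rows 16-23 [x1,x2=10]: 00111111  (ones: 6)
  rows 24-31 [x1,x2=11]: 00110011  (ones: 4)
Satisfying assignments = 6+2+6+4 = 18

18


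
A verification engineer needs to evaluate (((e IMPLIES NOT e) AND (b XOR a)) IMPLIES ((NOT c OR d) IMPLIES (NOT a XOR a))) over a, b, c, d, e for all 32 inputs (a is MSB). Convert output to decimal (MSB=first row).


Formula: (((e IMPLIES NOT e) AND (b XOR a)) IMPLIES ((NOT c OR d) IMPLIES (NOT a XOR a))) over a, b, c, d, e (32 rows)
Evaluate each row (bits = a,b,c,d,e, MSB first):
  row 0 [00000]: (((0 IMPLIES NOT 0) AND (0 XOR 0)) IMPLIES ((NOT 0 OR 0) IMPLIES (NOT 0 XOR 0))) -> 1
  row 1 [00001]: (((1 IMPLIES NOT 1) AND (0 XOR 0)) IMPLIES ((NOT 0 OR 0) IMPLIES (NOT 0 XOR 0))) -> 1
  row 2 [00010]: (((0 IMPLIES NOT 0) AND (0 XOR 0)) IMPLIES ((NOT 0 OR 1) IMPLIES (NOT 0 XOR 0))) -> 1
  row 3 [00011]: (((1 IMPLIES NOT 1) AND (0 XOR 0)) IMPLIES ((NOT 0 OR 1) IMPLIES (NOT 0 XOR 0))) -> 1
  row 4 [00100]: (((0 IMPLIES NOT 0) AND (0 XOR 0)) IMPLIES ((NOT 1 OR 0) IMPLIES (NOT 0 XOR 0))) -> 1
  row 5 [00101]: (((1 IMPLIES NOT 1) AND (0 XOR 0)) IMPLIES ((NOT 1 OR 0) IMPLIES (NOT 0 XOR 0))) -> 1
  row 6 [00110]: (((0 IMPLIES NOT 0) AND (0 XOR 0)) IMPLIES ((NOT 1 OR 1) IMPLIES (NOT 0 XOR 0))) -> 1
  row 7 [00111]: (((1 IMPLIES NOT 1) AND (0 XOR 0)) IMPLIES ((NOT 1 OR 1) IMPLIES (NOT 0 XOR 0))) -> 1
  row 8 [01000]: (((0 IMPLIES NOT 0) AND (1 XOR 0)) IMPLIES ((NOT 0 OR 0) IMPLIES (NOT 0 XOR 0))) -> 1
  row 9 [01001]: (((1 IMPLIES NOT 1) AND (1 XOR 0)) IMPLIES ((NOT 0 OR 0) IMPLIES (NOT 0 XOR 0))) -> 1
  row 10 [01010]: (((0 IMPLIES NOT 0) AND (1 XOR 0)) IMPLIES ((NOT 0 OR 1) IMPLIES (NOT 0 XOR 0))) -> 1
  row 11 [01011]: (((1 IMPLIES NOT 1) AND (1 XOR 0)) IMPLIES ((NOT 0 OR 1) IMPLIES (NOT 0 XOR 0))) -> 1
  row 12 [01100]: (((0 IMPLIES NOT 0) AND (1 XOR 0)) IMPLIES ((NOT 1 OR 0) IMPLIES (NOT 0 XOR 0))) -> 1
  row 13 [01101]: (((1 IMPLIES NOT 1) AND (1 XOR 0)) IMPLIES ((NOT 1 OR 0) IMPLIES (NOT 0 XOR 0))) -> 1
  row 14 [01110]: (((0 IMPLIES NOT 0) AND (1 XOR 0)) IMPLIES ((NOT 1 OR 1) IMPLIES (NOT 0 XOR 0))) -> 1
  row 15 [01111]: (((1 IMPLIES NOT 1) AND (1 XOR 0)) IMPLIES ((NOT 1 OR 1) IMPLIES (NOT 0 XOR 0))) -> 1
  row 16 [10000]: (((0 IMPLIES NOT 0) AND (0 XOR 1)) IMPLIES ((NOT 0 OR 0) IMPLIES (NOT 1 XOR 1))) -> 1
  row 17 [10001]: (((1 IMPLIES NOT 1) AND (0 XOR 1)) IMPLIES ((NOT 0 OR 0) IMPLIES (NOT 1 XOR 1))) -> 1
  row 18 [10010]: (((0 IMPLIES NOT 0) AND (0 XOR 1)) IMPLIES ((NOT 0 OR 1) IMPLIES (NOT 1 XOR 1))) -> 1
  row 19 [10011]: (((1 IMPLIES NOT 1) AND (0 XOR 1)) IMPLIES ((NOT 0 OR 1) IMPLIES (NOT 1 XOR 1))) -> 1
  row 20 [10100]: (((0 IMPLIES NOT 0) AND (0 XOR 1)) IMPLIES ((NOT 1 OR 0) IMPLIES (NOT 1 XOR 1))) -> 1
  row 21 [10101]: (((1 IMPLIES NOT 1) AND (0 XOR 1)) IMPLIES ((NOT 1 OR 0) IMPLIES (NOT 1 XOR 1))) -> 1
  row 22 [10110]: (((0 IMPLIES NOT 0) AND (0 XOR 1)) IMPLIES ((NOT 1 OR 1) IMPLIES (NOT 1 XOR 1))) -> 1
  row 23 [10111]: (((1 IMPLIES NOT 1) AND (0 XOR 1)) IMPLIES ((NOT 1 OR 1) IMPLIES (NOT 1 XOR 1))) -> 1
  row 24 [11000]: (((0 IMPLIES NOT 0) AND (1 XOR 1)) IMPLIES ((NOT 0 OR 0) IMPLIES (NOT 1 XOR 1))) -> 1
  row 25 [11001]: (((1 IMPLIES NOT 1) AND (1 XOR 1)) IMPLIES ((NOT 0 OR 0) IMPLIES (NOT 1 XOR 1))) -> 1
  row 26 [11010]: (((0 IMPLIES NOT 0) AND (1 XOR 1)) IMPLIES ((NOT 0 OR 1) IMPLIES (NOT 1 XOR 1))) -> 1
  row 27 [11011]: (((1 IMPLIES NOT 1) AND (1 XOR 1)) IMPLIES ((NOT 0 OR 1) IMPLIES (NOT 1 XOR 1))) -> 1
  row 28 [11100]: (((0 IMPLIES NOT 0) AND (1 XOR 1)) IMPLIES ((NOT 1 OR 0) IMPLIES (NOT 1 XOR 1))) -> 1
  row 29 [11101]: (((1 IMPLIES NOT 1) AND (1 XOR 1)) IMPLIES ((NOT 1 OR 0) IMPLIES (NOT 1 XOR 1))) -> 1
  row 30 [11110]: (((0 IMPLIES NOT 0) AND (1 XOR 1)) IMPLIES ((NOT 1 OR 1) IMPLIES (NOT 1 XOR 1))) -> 1
  row 31 [11111]: (((1 IMPLIES NOT 1) AND (1 XOR 1)) IMPLIES ((NOT 1 OR 1) IMPLIES (NOT 1 XOR 1))) -> 1
Full result column, 4 rows per line (a,b,c fixed per line; d,e runs 00..11 left to right):
  rows 0-3 [a,b,c=000]: 1111  = hex F
  rows 4-7 [a,b,c=001]: 1111  = hex F
  rows 8-11 [a,b,c=010]: 1111  = hex F
  rows 12-15 [a,b,c=011]: 1111  = hex F
  rows 16-19 [a,b,c=100]: 1111  = hex F
  rows 20-23 [a,b,c=101]: 1111  = hex F
  rows 24-27 [a,b,c=110]: 1111  = hex F
  rows 28-31 [a,b,c=111]: 1111  = hex F
Output column (row 0 .. row 31) = 11111111111111111111111111111111
Output column grouped in 4s = 1111 1111 1111 1111 1111 1111 1111 1111 = 0xFFFFFFFF
Convert to decimal digit by digit (value = value*16 + digit):
  F -> 15
  15*16 + 15 (F) = 255
  255*16 + 15 (F) = 4095
  4095*16 + 15 (F) = 65535
  65535*16 + 15 (F) = 1048575
  1048575*16 + 15 (F) = 16777215
  16777215*16 + 15 (F) = 268435455
  268435455*16 + 15 (F) = 4294967295
Decimal = 4294967295

4294967295


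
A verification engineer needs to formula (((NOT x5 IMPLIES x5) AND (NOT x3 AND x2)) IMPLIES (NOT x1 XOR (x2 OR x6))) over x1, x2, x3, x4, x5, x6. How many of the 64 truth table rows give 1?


Formula: (((NOT x5 IMPLIES x5) AND (NOT x3 AND x2)) IMPLIES (NOT x1 XOR (x2 OR x6))) over 6 vars (64 rows)
Evaluate each row (x1, x2, x3, x4, x5, x6 as bits, MSB first):
  row 0 [000000]: (((NOT 0 IMPLIES 0) AND (NOT 0 AND 0)) IMPLIES (NOT 0 XOR (0 OR 0))) -> 1
  row 1 [000001]: (((NOT 0 IMPLIES 0) AND (NOT 0 AND 0)) IMPLIES (NOT 0 XOR (0 OR 1))) -> 1
  row 2 [000010]: (((NOT 1 IMPLIES 1) AND (NOT 0 AND 0)) IMPLIES (NOT 0 XOR (0 OR 0))) -> 1
  row 3 [000011]: (((NOT 1 IMPLIES 1) AND (NOT 0 AND 0)) IMPLIES (NOT 0 XOR (0 OR 1))) -> 1
  row 4 [000100]: (((NOT 0 IMPLIES 0) AND (NOT 0 AND 0)) IMPLIES (NOT 0 XOR (0 OR 0))) -> 1
  (every remaining row is evaluated the same way; all 64 results are listed next)
Full result column, 8 rows per line (x1,x2,x3 fixed per line; x4,x5,x6 runs 000..111 left to right):
  rows 0-7 [x1,x2,x3=000]: 11111111  (ones: 8)
  rows 8-15 [x1,x2,x3=001]: 11111111  (ones: 8)
  rows 16-23 [x1,x2,x3=010]: 11001100  (ones: 4)
  rows 24-31 [x1,x2,x3=011]: 11111111  (ones: 8)
  rows 32-39 [x1,x2,x3=100]: 11111111  (ones: 8)
  rows 40-47 [x1,x2,x3=101]: 11111111  (ones: 8)
  rows 48-55 [x1,x2,x3=110]: 11111111  (ones: 8)
  rows 56-63 [x1,x2,x3=111]: 11111111  (ones: 8)
Count of 1-rows = 8+8+4+8+8+8+8+8 = 60

60


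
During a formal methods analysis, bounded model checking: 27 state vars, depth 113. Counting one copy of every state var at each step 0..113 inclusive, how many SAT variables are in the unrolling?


BMC unrolls to depth k, creating one copy of each state var for steps 0..k.
Step count = 113 + 1 = 114 (steps 0 through 113)
Vars per step = 27
Total = 27 * 114 = 3078

3078


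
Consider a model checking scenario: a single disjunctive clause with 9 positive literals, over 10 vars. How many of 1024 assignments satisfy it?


Step 1: Total=2^10=1024
Step 2: Unsat when all 9 false: 2^1=2
Step 3: Sat=1024-2=1022

1022


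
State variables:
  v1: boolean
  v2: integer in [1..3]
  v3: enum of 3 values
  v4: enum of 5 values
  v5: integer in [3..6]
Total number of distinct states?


State space = product of domain sizes of all variables.
Domain sizes:
  v1 (boolean): 2
  v2 (integer in [1..3]): 3
  v3 (enum of 3 values): 3
  v4 (enum of 5 values): 5
  v5 (integer in [3..6]): 4
Product = 2 * 3 * 3 * 5 * 4 = 360

360


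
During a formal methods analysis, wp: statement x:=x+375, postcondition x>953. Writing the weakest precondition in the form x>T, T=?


Formula: wp(x:=E, P) = P[E/x] (substitute E for x in postcondition)
Step 1: Postcondition: x>953
Step 2: Substitute x+375 for x: x+375>953
Step 3: Solve for x: x > 953-375 = 578

578


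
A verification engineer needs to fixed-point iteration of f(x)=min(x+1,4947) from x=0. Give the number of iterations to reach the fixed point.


Step 1: x=0, cap=4947, increment=1
Step 2: x grows by 1 each step until capped at 4947; fixed point is x=4947
Step 3: iterations = ceil(4947/1) = 4947

4947


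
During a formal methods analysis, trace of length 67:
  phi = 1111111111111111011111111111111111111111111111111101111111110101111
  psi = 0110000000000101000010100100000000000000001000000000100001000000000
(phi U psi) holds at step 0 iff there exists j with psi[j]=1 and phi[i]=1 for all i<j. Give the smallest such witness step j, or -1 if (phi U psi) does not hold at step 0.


(phi U psi) at 0: need smallest j with psi[j]=1 and phi[i]=1 for all i in [0,j).
Scan from step 0:
  step 0: phi=1, psi=0 -> continue
  step 1: psi=1 and phi held for [0,1) -> witness found
Witness step = 1

1


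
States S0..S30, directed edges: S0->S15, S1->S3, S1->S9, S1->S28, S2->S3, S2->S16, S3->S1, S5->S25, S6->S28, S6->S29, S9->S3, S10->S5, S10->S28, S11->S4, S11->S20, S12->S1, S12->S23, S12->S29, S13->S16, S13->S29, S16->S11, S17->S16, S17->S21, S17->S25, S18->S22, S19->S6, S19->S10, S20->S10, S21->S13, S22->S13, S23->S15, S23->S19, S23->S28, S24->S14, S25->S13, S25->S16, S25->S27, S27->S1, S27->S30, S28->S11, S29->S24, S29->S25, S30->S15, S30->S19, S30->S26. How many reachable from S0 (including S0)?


BFS from S0:
  layer 0: {S0}
  layer 1: {S15}
Reachable set: {S0, S15}
Count = 2

2


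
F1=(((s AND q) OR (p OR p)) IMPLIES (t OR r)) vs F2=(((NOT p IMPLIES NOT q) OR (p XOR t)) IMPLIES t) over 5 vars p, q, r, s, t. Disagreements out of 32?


F1 = (((s AND q) OR (p OR p)) IMPLIES (t OR r))
F2 = (((NOT p IMPLIES NOT q) OR (p XOR t)) IMPLIES t)
Evaluate both on each of 32 rows (bits = p,q,r,s,t):
  row 0 [00000]: F1=1 F2=0 (differ) -> 1
  row 1 [00001]: F1=1 F2=1 -> 0
  row 2 [00010]: F1=1 F2=0 (differ) -> 1
  row 3 [00011]: F1=1 F2=1 -> 0
  row 4 [00100]: F1=1 F2=0 (differ) -> 1
  row 5 [00101]: F1=1 F2=1 -> 0
  row 6 [00110]: F1=1 F2=0 (differ) -> 1
  row 7 [00111]: F1=1 F2=1 -> 0
  row 8 [01000]: F1=1 F2=1 -> 0
  row 9 [01001]: F1=1 F2=1 -> 0
  row 10 [01010]: F1=0 F2=1 (differ) -> 1
  row 11 [01011]: F1=1 F2=1 -> 0
  row 12 [01100]: F1=1 F2=1 -> 0
  row 13 [01101]: F1=1 F2=1 -> 0
  row 14 [01110]: F1=1 F2=1 -> 0
  row 15 [01111]: F1=1 F2=1 -> 0
  row 16 [10000]: F1=0 F2=0 -> 0
  row 17 [10001]: F1=1 F2=1 -> 0
  row 18 [10010]: F1=0 F2=0 -> 0
  row 19 [10011]: F1=1 F2=1 -> 0
  row 20 [10100]: F1=1 F2=0 (differ) -> 1
  row 21 [10101]: F1=1 F2=1 -> 0
  row 22 [10110]: F1=1 F2=0 (differ) -> 1
  row 23 [10111]: F1=1 F2=1 -> 0
  row 24 [11000]: F1=0 F2=0 -> 0
  row 25 [11001]: F1=1 F2=1 -> 0
  row 26 [11010]: F1=0 F2=0 -> 0
  row 27 [11011]: F1=1 F2=1 -> 0
  row 28 [11100]: F1=1 F2=0 (differ) -> 1
  row 29 [11101]: F1=1 F2=1 -> 0
  row 30 [11110]: F1=1 F2=0 (differ) -> 1
  row 31 [11111]: F1=1 F2=1 -> 0
Full result column, 8 rows per line (p,q fixed per line; r,s,t runs 000..111 left to right):
  rows 0-7 [p,q=00]: 10101010  (ones: 4)
  rows 8-15 [p,q=01]: 00100000  (ones: 1)
  rows 16-23 [p,q=10]: 00001010  (ones: 2)
  rows 24-31 [p,q=11]: 00001010  (ones: 2)
Disagreements = 4+1+2+2 = 9

9


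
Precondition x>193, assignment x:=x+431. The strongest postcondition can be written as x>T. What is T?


Formula: sp(P, x:=E) = exists old_x. (x = E[old_x/x]) AND P[old_x/x] (old_x is the value of x before the assignment; eliminate old_x by solving x = E[old_x/x] for old_x)
Step 1: Precondition P: x>193, i.e. old_x > 193
Step 2: Assignment gives x = old_x + 431, so old_x = x - 431
Step 3: Substitute into P: x - 431 > 193
Step 4: Simplify: x > 193+431 = 624

624


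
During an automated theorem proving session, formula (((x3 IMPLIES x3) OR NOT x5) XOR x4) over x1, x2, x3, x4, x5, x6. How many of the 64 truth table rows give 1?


Formula: (((x3 IMPLIES x3) OR NOT x5) XOR x4) over 6 vars (64 rows)
Evaluate each row (x1, x2, x3, x4, x5, x6 as bits, MSB first):
  row 0 [000000]: (((0 IMPLIES 0) OR NOT 0) XOR 0) -> 1
  row 1 [000001]: (((0 IMPLIES 0) OR NOT 0) XOR 0) -> 1
  row 2 [000010]: (((0 IMPLIES 0) OR NOT 1) XOR 0) -> 1
  row 3 [000011]: (((0 IMPLIES 0) OR NOT 1) XOR 0) -> 1
  row 4 [000100]: (((0 IMPLIES 0) OR NOT 0) XOR 1) -> 0
  (every remaining row is evaluated the same way; all 64 results are listed next)
Full result column, 8 rows per line (x1,x2,x3 fixed per line; x4,x5,x6 runs 000..111 left to right):
  rows 0-7 [x1,x2,x3=000]: 11110000  (ones: 4)
  rows 8-15 [x1,x2,x3=001]: 11110000  (ones: 4)
  rows 16-23 [x1,x2,x3=010]: 11110000  (ones: 4)
  rows 24-31 [x1,x2,x3=011]: 11110000  (ones: 4)
  rows 32-39 [x1,x2,x3=100]: 11110000  (ones: 4)
  rows 40-47 [x1,x2,x3=101]: 11110000  (ones: 4)
  rows 48-55 [x1,x2,x3=110]: 11110000  (ones: 4)
  rows 56-63 [x1,x2,x3=111]: 11110000  (ones: 4)
Count of 1-rows = 4+4+4+4+4+4+4+4 = 32

32


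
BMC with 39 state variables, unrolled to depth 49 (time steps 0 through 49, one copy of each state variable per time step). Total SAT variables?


BMC unrolls to depth k, creating one copy of each state var for steps 0..k.
Step count = 49 + 1 = 50 (steps 0 through 49)
Vars per step = 39
Total = 39 * 50 = 1950

1950


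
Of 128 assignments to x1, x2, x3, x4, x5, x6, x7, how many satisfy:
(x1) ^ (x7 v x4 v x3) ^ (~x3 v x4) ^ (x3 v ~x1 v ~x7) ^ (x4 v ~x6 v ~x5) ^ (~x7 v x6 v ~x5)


CNF with 6 clauses over 7 vars (128 assignments).
An assignment satisfies CNF iff every clause has >=1 true literal.
Check each row (bits = x1,x2,x3,x4,x5,x6,x7; clause T/F shown):
  row 0 [0000000]: clauses=FFTTTT -> 0
  row 1 [0000001]: clauses=FTTTTT -> 0
  row 2 [0000010]: clauses=FFTTTT -> 0
  row 3 [0000011]: clauses=FTTTTT -> 0
  row 4 [0000100]: clauses=FFTTTT -> 0
  (every remaining row is evaluated the same way; all 128 results are listed next)
Full result column, 8 rows per line (x1,x2,x3,x4 fixed per line; x5,x6,x7 runs 000..111 left to right):
  rows 0-7 [x1,x2,x3,x4=0000]: 00000000  (ones: 0)
  rows 8-15 [x1,x2,x3,x4=0001]: 00000000  (ones: 0)
  rows 16-23 [x1,x2,x3,x4=0010]: 00000000  (ones: 0)
  rows 24-31 [x1,x2,x3,x4=0011]: 00000000  (ones: 0)
  rows 32-39 [x1,x2,x3,x4=0100]: 00000000  (ones: 0)
  rows 40-47 [x1,x2,x3,x4=0101]: 00000000  (ones: 0)
  rows 48-55 [x1,x2,x3,x4=0110]: 00000000  (ones: 0)
  rows 56-63 [x1,x2,x3,x4=0111]: 00000000  (ones: 0)
  rows 64-71 [x1,x2,x3,x4=1000]: 00000000  (ones: 0)
  rows 72-79 [x1,x2,x3,x4=1001]: 10101010  (ones: 4)
  rows 80-87 [x1,x2,x3,x4=1010]: 00000000  (ones: 0)
  rows 88-95 [x1,x2,x3,x4=1011]: 11111011  (ones: 7)
  rows 96-103 [x1,x2,x3,x4=1100]: 00000000  (ones: 0)
  rows 104-111 [x1,x2,x3,x4=1101]: 10101010  (ones: 4)
  rows 112-119 [x1,x2,x3,x4=1110]: 00000000  (ones: 0)
  rows 120-127 [x1,x2,x3,x4=1111]: 11111011  (ones: 7)
Satisfying assignments = 0+0+0+0+0+0+0+0+0+4+0+7+0+4+0+7 = 22

22


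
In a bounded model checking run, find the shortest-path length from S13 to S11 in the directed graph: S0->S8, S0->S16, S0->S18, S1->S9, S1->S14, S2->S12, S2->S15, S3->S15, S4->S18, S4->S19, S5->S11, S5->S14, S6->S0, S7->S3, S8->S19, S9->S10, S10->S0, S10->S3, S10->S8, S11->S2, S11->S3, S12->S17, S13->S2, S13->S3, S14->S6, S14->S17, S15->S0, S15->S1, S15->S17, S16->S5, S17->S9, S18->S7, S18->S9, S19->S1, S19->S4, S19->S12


BFS layer-by-layer from S13:
  dist 0: {S13}
  dist 1: {S2, S3}
  dist 2: {S12, S15}
  dist 3: {S0, S1, S17}
  dist 4: {S8, S9, S14, S16, S18}
  dist 5: {S5, S6, S7, S10, S19}
  dist 6: {S4, S11}
  -> S11 reached at distance 6
Shortest path length = 6

6


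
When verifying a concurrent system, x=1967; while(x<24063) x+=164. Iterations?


Step 1: x goes from 1967 toward 24063 by 164; the body runs while x<24063, so iterations = ceil((bound-start)/step)
Step 2: Distance=22096
Step 3: ceil(22096/164)=135

135


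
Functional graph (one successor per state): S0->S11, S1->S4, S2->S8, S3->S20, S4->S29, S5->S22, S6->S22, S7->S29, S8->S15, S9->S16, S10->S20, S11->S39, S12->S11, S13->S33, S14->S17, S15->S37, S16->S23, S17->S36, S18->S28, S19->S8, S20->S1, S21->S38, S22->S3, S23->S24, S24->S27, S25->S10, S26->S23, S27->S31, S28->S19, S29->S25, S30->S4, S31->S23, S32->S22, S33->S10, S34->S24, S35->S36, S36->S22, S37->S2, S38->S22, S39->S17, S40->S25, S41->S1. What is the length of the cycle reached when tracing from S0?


Trace from S0 until a state repeats:
  S0 -> S11 -> S39 -> S17 -> S36 -> S22 -> S3 -> S20 -> S1 -> S4 -> S29 -> S25 -> S10 -> S20
S20 first seen at step 7, revisited at step 13.
Cycle length = 13 - 7 = 6

6


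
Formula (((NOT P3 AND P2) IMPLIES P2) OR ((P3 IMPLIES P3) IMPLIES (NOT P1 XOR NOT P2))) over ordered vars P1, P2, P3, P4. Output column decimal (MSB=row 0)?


Formula: (((NOT P3 AND P2) IMPLIES P2) OR ((P3 IMPLIES P3) IMPLIES (NOT P1 XOR NOT P2))) over P1, P2, P3, P4 (16 rows)
Evaluate each row (bits = P1,P2,P3,P4, MSB first):
  row 0 [0000]: (((NOT 0 AND 0) IMPLIES 0) OR ((0 IMPLIES 0) IMPLIES (NOT 0 XOR NOT 0))) -> 1
  row 1 [0001]: (((NOT 0 AND 0) IMPLIES 0) OR ((0 IMPLIES 0) IMPLIES (NOT 0 XOR NOT 0))) -> 1
  row 2 [0010]: (((NOT 1 AND 0) IMPLIES 0) OR ((1 IMPLIES 1) IMPLIES (NOT 0 XOR NOT 0))) -> 1
  row 3 [0011]: (((NOT 1 AND 0) IMPLIES 0) OR ((1 IMPLIES 1) IMPLIES (NOT 0 XOR NOT 0))) -> 1
  row 4 [0100]: (((NOT 0 AND 1) IMPLIES 1) OR ((0 IMPLIES 0) IMPLIES (NOT 0 XOR NOT 1))) -> 1
  row 5 [0101]: (((NOT 0 AND 1) IMPLIES 1) OR ((0 IMPLIES 0) IMPLIES (NOT 0 XOR NOT 1))) -> 1
  row 6 [0110]: (((NOT 1 AND 1) IMPLIES 1) OR ((1 IMPLIES 1) IMPLIES (NOT 0 XOR NOT 1))) -> 1
  row 7 [0111]: (((NOT 1 AND 1) IMPLIES 1) OR ((1 IMPLIES 1) IMPLIES (NOT 0 XOR NOT 1))) -> 1
  row 8 [1000]: (((NOT 0 AND 0) IMPLIES 0) OR ((0 IMPLIES 0) IMPLIES (NOT 1 XOR NOT 0))) -> 1
  row 9 [1001]: (((NOT 0 AND 0) IMPLIES 0) OR ((0 IMPLIES 0) IMPLIES (NOT 1 XOR NOT 0))) -> 1
  row 10 [1010]: (((NOT 1 AND 0) IMPLIES 0) OR ((1 IMPLIES 1) IMPLIES (NOT 1 XOR NOT 0))) -> 1
  row 11 [1011]: (((NOT 1 AND 0) IMPLIES 0) OR ((1 IMPLIES 1) IMPLIES (NOT 1 XOR NOT 0))) -> 1
  row 12 [1100]: (((NOT 0 AND 1) IMPLIES 1) OR ((0 IMPLIES 0) IMPLIES (NOT 1 XOR NOT 1))) -> 1
  row 13 [1101]: (((NOT 0 AND 1) IMPLIES 1) OR ((0 IMPLIES 0) IMPLIES (NOT 1 XOR NOT 1))) -> 1
  row 14 [1110]: (((NOT 1 AND 1) IMPLIES 1) OR ((1 IMPLIES 1) IMPLIES (NOT 1 XOR NOT 1))) -> 1
  row 15 [1111]: (((NOT 1 AND 1) IMPLIES 1) OR ((1 IMPLIES 1) IMPLIES (NOT 1 XOR NOT 1))) -> 1
Full result column, 4 rows per line (P1,P2 fixed per line; P3,P4 runs 00..11 left to right):
  rows 0-3 [P1,P2=00]: 1111  = hex F
  rows 4-7 [P1,P2=01]: 1111  = hex F
  rows 8-11 [P1,P2=10]: 1111  = hex F
  rows 12-15 [P1,P2=11]: 1111  = hex F
Output column (row 0 .. row 15) = 1111111111111111
Output column grouped in 4s = 1111 1111 1111 1111 = 0xFFFF
Convert to decimal digit by digit (value = value*16 + digit):
  F -> 15
  15*16 + 15 (F) = 255
  255*16 + 15 (F) = 4095
  4095*16 + 15 (F) = 65535
Decimal = 65535

65535
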